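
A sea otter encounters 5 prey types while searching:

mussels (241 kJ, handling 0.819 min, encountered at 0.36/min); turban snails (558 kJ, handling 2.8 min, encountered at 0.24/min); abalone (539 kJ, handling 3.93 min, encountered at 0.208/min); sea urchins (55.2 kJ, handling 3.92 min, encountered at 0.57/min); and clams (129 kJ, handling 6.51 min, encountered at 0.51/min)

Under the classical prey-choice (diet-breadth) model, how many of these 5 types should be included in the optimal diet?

Profitabilities (E/h, kJ/min): mussels 294, turban snails 199, abalone 137, clams 19.8, sea urchins 14.1. Add prey in this order while the next type's profitability exceeds the intake rate on those already taken.
Rate on top 1: 67. turban snails: 199 > 67 → include.
Rate on top 2: 112.2. abalone: 137 > 112.2 → include.
Rate on top 3: 119.5. clams: 19.8 < 119.5 → exclude; stop.
Optimal diet: mussels, turban snails, abalone — 3 of 5 types.

3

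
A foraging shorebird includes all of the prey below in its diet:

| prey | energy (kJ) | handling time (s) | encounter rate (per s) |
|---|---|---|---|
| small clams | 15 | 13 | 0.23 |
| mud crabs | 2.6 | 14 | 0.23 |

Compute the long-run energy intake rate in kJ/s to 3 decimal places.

R = Σλ_iE_i / (1 + Σλ_ih_i)
Numerator: 0.23×15 + 0.23×2.6 = 4.048
Denominator: 1 + 0.23×13 + 0.23×14 = 7.21
R = 4.048/7.21 = 0.5614 kJ/s

0.561 kJ/s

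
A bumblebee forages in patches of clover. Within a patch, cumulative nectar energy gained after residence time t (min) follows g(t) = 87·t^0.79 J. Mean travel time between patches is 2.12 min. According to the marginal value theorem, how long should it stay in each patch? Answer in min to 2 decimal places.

Maximise g(t)/(T+t): set derivative to zero → g'(t)(T+t) = g(t).
g'(t) = 0.79·87·t^-0.21. Setting 0.79·87·t^-0.21 = 87·t^0.79/(2.12+t) gives 0.79(2.12+t) = t, so 0.21·t = 0.79×2.12.
t* = 0.79×2.12/0.21 = 7.975 min.

7.98 min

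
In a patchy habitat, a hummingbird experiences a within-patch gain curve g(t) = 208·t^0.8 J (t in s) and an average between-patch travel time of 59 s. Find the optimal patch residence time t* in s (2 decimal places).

By the marginal value theorem, leave when the instantaneous gain rate g'(t) equals the habitat-wide average g(t)/(T + t).
g'(t) = 0.8·208·t^-0.2. Setting 0.8·208·t^-0.2 = 208·t^0.8/(59+t) gives 0.8(59+t) = t, so 0.20·t = 0.8×59.
t* = 0.8×59/0.20 = 236 s.

236.00 s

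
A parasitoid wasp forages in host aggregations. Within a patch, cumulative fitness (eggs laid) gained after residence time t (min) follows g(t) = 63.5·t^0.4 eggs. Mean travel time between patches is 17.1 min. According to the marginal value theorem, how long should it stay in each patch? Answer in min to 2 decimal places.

11.40 min

Optimal t* satisfies g'(t*) = g(t*)/(T + t*).
g'(t) = 0.4·63.5·t^-0.6. Setting 0.4·63.5·t^-0.6 = 63.5·t^0.4/(17.1+t) gives 0.4(17.1+t) = t, so 0.60·t = 0.4×17.1.
t* = 0.4×17.1/0.60 = 11.4 min.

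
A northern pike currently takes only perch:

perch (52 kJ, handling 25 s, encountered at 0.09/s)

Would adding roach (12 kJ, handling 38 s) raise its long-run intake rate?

No

Current rate: (0.09×52)/(1 + 0.09×25) = 1.44 kJ/s.
roach: E/h = 12/38 = 0.3158 kJ/s.
0.3158 < 1.44, so adding roach would lower the average — exclude it.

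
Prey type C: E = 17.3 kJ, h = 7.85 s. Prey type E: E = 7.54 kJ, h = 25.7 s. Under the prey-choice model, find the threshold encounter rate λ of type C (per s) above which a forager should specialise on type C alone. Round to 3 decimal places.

Drop type E once their profitability E₂/h₂ falls below the rate achievable on type C alone: E₂/h₂ = λE₁/(1 + λh₁).
Solve for λ: λE₁h₂ = E₂(1 + λh₁) → λ(E₁h₂ − E₂h₁) = E₂ → λ = E₂/(E₁h₂ − E₂h₁).
λ = 7.54/(17.3×25.7 − 7.54×7.85) = 7.54/385.4 = 0.01956 per s.

0.020 per s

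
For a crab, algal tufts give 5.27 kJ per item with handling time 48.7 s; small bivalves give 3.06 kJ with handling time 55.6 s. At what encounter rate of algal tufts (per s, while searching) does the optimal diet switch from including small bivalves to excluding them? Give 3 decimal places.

0.021 per s

At the threshold, the rate on algal tufts alone equals the profitability of small bivalves: λ·5.27/(1 + λ·48.7) = 3.06/55.6 = 0.05504.
Rearranging, λ(5.27 − 0.05504×48.7) = 0.05504, so λ = 0.05504/2.59 = 0.02125 per s.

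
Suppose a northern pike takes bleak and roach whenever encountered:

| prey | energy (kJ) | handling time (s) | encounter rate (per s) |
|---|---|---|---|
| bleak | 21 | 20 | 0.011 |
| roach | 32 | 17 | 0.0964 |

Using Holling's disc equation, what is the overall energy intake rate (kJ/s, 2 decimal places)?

1.16 kJ/s

R = Σλ_iE_i / (1 + Σλ_ih_i)
Numerator: 0.011×21 + 0.0964×32 = 3.316
Denominator: 1 + 0.011×20 + 0.0964×17 = 2.859
R = 3.316/2.859 = 1.16 kJ/s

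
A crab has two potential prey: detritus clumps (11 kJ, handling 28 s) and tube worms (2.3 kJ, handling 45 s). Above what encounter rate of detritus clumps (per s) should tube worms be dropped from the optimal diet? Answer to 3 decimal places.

Drop tube worms once their profitability E₂/h₂ falls below the rate achievable on detritus clumps alone: E₂/h₂ = λE₁/(1 + λh₁).
Solve for λ: λE₁h₂ = E₂(1 + λh₁) → λ(E₁h₂ − E₂h₁) = E₂ → λ = E₂/(E₁h₂ − E₂h₁).
λ = 2.3/(11×45 − 2.3×28) = 2.3/430.6 = 0.005341 per s.

0.005 per s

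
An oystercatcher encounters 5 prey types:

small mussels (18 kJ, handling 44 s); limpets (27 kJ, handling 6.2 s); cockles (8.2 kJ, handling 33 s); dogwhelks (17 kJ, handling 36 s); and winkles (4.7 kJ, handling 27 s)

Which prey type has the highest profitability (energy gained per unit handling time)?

limpets

Profitability E/h (kJ/s): small mussels = 18/44 = 0.409, limpets = 27/6.2 = 4.35, cockles = 8.2/33 = 0.248, dogwhelks = 17/36 = 0.472, winkles = 4.7/27 = 0.174.
Ranked: limpets > dogwhelks > small mussels > cockles > winkles.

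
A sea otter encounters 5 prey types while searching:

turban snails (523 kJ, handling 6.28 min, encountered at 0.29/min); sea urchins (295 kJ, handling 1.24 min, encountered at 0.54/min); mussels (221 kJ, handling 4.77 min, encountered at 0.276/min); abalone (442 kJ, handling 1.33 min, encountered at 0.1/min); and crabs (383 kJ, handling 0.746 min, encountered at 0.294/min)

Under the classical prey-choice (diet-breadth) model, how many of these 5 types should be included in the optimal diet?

3

Rank by E/h (kJ/min): crabs 513, abalone 332, sea urchins 238, turban snails 83.3, mussels 46.3. Include each in turn until the next type's E/h falls below the running intake rate.
Rate on top 1: 92.35. abalone: 332 > 92.35 → include.
Rate on top 2: 116. sea urchins: 238 > 116 → include.
Rate on top 3: 156.3. turban snails: 83.3 < 156.3 → exclude; stop.
Optimal diet: crabs, abalone, sea urchins — 3 of 5 types.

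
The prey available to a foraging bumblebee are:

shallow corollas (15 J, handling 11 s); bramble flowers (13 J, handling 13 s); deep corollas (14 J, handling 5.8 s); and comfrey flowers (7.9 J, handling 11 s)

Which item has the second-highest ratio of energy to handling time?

shallow corollas

Profitability E/h (J/s): shallow corollas = 15/11 = 1.36, bramble flowers = 13/13 = 1, deep corollas = 14/5.8 = 2.41, comfrey flowers = 7.9/11 = 0.718.
Ranked: deep corollas > shallow corollas > bramble flowers > comfrey flowers.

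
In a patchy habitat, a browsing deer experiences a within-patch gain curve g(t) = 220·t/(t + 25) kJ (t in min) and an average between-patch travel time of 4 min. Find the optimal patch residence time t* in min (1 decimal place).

10.0 min

Maximise g(t)/(T+t): set derivative to zero → g'(t)(T+t) = g(t).
g'(t) = 220·25/(t + 25)². Setting 220·25/(t+25)² = 220t/[(t+25)(4+t)] gives 25(4+t) = t(t+25), so t² = 25×4 = 100.
t* = √100 = 10 min.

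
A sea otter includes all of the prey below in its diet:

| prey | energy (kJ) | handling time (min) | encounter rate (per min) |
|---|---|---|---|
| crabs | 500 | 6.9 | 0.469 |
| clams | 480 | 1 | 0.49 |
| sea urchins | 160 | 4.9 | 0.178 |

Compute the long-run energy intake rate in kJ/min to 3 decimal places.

88.988 kJ/min

R = Σλ_iE_i / (1 + Σλ_ih_i)
Numerator: 0.469×500 + 0.49×480 + 0.178×160 = 498.2
Denominator: 1 + 0.469×6.9 + 0.49×1 + 0.178×4.9 = 5.598
R = 498.2/5.598 = 88.99 kJ/min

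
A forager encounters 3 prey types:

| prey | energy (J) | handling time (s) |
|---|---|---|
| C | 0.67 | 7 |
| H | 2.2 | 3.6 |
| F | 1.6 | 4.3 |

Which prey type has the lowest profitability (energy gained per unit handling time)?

C

Profitability E/h (J/s): C = 0.67/7 = 0.0957, H = 2.2/3.6 = 0.611, F = 1.6/4.3 = 0.372.
Ranked: H > F > C.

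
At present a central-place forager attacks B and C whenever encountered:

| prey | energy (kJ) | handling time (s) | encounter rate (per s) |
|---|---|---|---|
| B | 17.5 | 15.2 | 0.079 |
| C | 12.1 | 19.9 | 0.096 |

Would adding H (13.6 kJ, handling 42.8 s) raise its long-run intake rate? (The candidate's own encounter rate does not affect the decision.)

No

On B and C alone, R = ΣλE/(1+Σλh) = 2.544/4.111 = 0.6188 kJ/s.
Profitability of H: 13.6/42.8 = 0.3178 kJ/s.
Since 0.3178 < R, time spent handling H is better spent searching.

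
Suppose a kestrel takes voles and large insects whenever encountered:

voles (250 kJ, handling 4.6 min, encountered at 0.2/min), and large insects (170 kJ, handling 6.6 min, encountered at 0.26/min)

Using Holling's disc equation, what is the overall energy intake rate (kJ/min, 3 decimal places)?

R = Σλ_iE_i / (1 + Σλ_ih_i)
Numerator: 0.2×250 + 0.26×170 = 94.2
Denominator: 1 + 0.2×4.6 + 0.26×6.6 = 3.636
R = 94.2/3.636 = 25.91 kJ/min

25.908 kJ/min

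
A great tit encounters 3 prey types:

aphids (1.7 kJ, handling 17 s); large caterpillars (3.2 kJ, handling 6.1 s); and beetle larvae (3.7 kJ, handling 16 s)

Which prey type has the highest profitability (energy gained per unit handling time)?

large caterpillars

Profitability E/h (kJ/s): aphids = 1.7/17 = 0.1, large caterpillars = 3.2/6.1 = 0.525, beetle larvae = 3.7/16 = 0.231.
Ranked: large caterpillars > beetle larvae > aphids.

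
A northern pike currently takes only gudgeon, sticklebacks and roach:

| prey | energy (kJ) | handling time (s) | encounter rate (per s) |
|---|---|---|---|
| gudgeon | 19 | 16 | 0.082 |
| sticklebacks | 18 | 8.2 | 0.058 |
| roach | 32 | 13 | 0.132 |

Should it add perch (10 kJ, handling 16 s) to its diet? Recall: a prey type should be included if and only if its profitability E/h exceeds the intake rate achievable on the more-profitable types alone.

Intake rate on the current diet: R = (0.082×19 + 0.058×18 + 0.132×32) / (1 + 0.082×16 + 0.058×8.2 + 0.132×13) = 6.826/4.504 = 1.516 kJ/s.
perch: E/h = 10/16 = 0.625 kJ/s.
0.625 < 1.516, so adding perch would lower the average — exclude it.

No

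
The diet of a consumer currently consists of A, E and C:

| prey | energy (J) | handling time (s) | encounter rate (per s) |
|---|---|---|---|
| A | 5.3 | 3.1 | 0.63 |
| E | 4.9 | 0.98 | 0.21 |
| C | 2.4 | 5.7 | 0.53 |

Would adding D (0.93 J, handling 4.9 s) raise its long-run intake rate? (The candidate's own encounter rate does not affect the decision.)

No

On A, E and C alone, R = ΣλE/(1+Σλh) = 5.64/6.18 = 0.9127 J/s.
Profitability of D: 0.93/4.9 = 0.1898 J/s.
0.1898 < 0.9127, so adding D would lower the average — exclude it.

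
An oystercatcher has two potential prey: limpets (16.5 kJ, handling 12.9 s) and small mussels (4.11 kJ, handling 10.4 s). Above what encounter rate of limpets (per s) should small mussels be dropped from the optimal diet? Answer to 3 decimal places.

0.035 per s

Drop small mussels once their profitability E₂/h₂ falls below the rate achievable on limpets alone: E₂/h₂ = λE₁/(1 + λh₁).
Solve for λ: λE₁h₂ = E₂(1 + λh₁) → λ(E₁h₂ − E₂h₁) = E₂ → λ = E₂/(E₁h₂ − E₂h₁).
λ = 4.11/(16.5×10.4 − 4.11×12.9) = 4.11/118.6 = 0.03466 per s.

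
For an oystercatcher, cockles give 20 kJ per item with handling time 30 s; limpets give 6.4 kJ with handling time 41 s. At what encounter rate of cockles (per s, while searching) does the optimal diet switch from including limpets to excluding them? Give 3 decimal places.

0.010 per s

The zero-one rule: include limpets iff E₂/h₂ > λE₁/(1+λh₁). Equality gives the switch point.
λE₁h₂ = E₂ + λE₂h₁ ⇒ λ = E₂/(E₁h₂ − E₂h₁) = 6.4/(820 − 192) = 0.01019 per s.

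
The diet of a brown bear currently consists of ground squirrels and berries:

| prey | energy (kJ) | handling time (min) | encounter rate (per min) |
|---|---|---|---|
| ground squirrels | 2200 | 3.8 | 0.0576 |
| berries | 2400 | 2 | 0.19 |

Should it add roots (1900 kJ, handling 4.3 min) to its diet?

On ground squirrels and berries alone, R = ΣλE/(1+Σλh) = 582.7/1.599 = 364.5 kJ/min.
Profitability of roots: 1900/4.3 = 441.9 kJ/min.
Since 441.9 > R, including roots increases the long-run rate.

Yes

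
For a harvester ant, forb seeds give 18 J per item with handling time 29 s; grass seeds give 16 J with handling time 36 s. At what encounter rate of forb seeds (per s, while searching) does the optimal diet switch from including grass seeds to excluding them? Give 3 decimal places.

Drop grass seeds once their profitability E₂/h₂ falls below the rate achievable on forb seeds alone: E₂/h₂ = λE₁/(1 + λh₁).
Solve for λ: λE₁h₂ = E₂(1 + λh₁) → λ(E₁h₂ − E₂h₁) = E₂ → λ = E₂/(E₁h₂ − E₂h₁).
λ = 16/(18×36 − 16×29) = 16/184 = 0.08696 per s.

0.087 per s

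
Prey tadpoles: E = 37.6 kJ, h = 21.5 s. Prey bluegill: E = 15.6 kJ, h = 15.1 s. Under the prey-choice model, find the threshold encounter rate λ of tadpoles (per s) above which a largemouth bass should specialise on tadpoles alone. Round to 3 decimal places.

0.067 per s

Drop bluegill once their profitability E₂/h₂ falls below the rate achievable on tadpoles alone: E₂/h₂ = λE₁/(1 + λh₁).
Solve for λ: λE₁h₂ = E₂(1 + λh₁) → λ(E₁h₂ − E₂h₁) = E₂ → λ = E₂/(E₁h₂ − E₂h₁).
λ = 15.6/(37.6×15.1 − 15.6×21.5) = 15.6/232.4 = 0.06714 per s.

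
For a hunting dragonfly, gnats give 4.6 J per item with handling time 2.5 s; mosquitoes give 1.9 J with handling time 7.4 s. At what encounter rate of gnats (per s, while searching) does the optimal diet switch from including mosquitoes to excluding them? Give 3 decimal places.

At the threshold, the rate on gnats alone equals the profitability of mosquitoes: λ·4.6/(1 + λ·2.5) = 1.9/7.4 = 0.2568.
Rearranging, λ(4.6 − 0.2568×2.5) = 0.2568, so λ = 0.2568/3.958 = 0.06487 per s.

0.065 per s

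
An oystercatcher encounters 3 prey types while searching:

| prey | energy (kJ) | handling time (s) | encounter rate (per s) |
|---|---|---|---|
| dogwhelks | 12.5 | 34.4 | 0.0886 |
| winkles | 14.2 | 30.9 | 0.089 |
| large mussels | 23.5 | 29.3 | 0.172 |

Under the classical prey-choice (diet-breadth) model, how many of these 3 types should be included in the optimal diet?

1

Profitabilities (E/h, kJ/s): large mussels 0.802, winkles 0.46, dogwhelks 0.363. Add prey in this order while the next type's profitability exceeds the intake rate on those already taken.
Rate on top 1: 0.6692. winkles: 0.46 < 0.6692 → exclude; stop.
Optimal diet: large mussels — 1 of 3 types.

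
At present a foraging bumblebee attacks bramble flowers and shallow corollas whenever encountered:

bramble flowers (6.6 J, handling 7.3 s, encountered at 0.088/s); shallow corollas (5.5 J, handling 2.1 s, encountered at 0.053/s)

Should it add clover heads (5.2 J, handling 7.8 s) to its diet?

On bramble flowers and shallow corollas alone, R = ΣλE/(1+Σλh) = 0.8723/1.754 = 0.4974 J/s.
Profitability of clover heads: 5.2/7.8 = 0.6667 J/s.
Since 0.6667 > R, including clover heads increases the long-run rate.

Yes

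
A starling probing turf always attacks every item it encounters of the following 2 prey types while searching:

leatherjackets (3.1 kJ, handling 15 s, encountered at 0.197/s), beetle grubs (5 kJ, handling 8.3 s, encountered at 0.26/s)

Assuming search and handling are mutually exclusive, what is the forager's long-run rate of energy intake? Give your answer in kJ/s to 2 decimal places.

0.31 kJ/s

Energy encountered per unit search time: 0.197×3.1 + 0.26×5 = 1.911 kJ/s.
Handling time per unit search time: 0.197×15 + 0.26×8.3 = 5.113.
Rate = 1.911/(1 + 5.113) = 0.3126 kJ/s.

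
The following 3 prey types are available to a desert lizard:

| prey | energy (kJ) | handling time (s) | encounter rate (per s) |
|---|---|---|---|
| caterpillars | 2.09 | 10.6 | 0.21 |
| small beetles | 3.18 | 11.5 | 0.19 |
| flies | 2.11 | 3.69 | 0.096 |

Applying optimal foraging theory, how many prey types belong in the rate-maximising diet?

2

Profitabilities (E/h, kJ/s): flies 0.572, small beetles 0.277, caterpillars 0.197. Add prey in this order while the next type's profitability exceeds the intake rate on those already taken.
Rate on top 1: 0.1496. small beetles: 0.277 > 0.1496 → include.
Rate on top 2: 0.2279. caterpillars: 0.197 < 0.2279 → exclude; stop.
Optimal diet: flies, small beetles — 2 of 3 types.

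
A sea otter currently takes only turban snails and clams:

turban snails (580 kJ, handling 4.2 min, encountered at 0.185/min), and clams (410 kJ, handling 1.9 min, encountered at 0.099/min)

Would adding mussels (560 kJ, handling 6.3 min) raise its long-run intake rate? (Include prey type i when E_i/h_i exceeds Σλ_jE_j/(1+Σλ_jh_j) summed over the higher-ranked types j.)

Intake rate on the current diet: R = (0.185×580 + 0.099×410) / (1 + 0.185×4.2 + 0.099×1.9) = 147.9/1.965 = 75.26 kJ/min.
mussels: E/h = 560/6.3 = 88.89 kJ/min.
Since 88.89 > R, including mussels increases the long-run rate.

Yes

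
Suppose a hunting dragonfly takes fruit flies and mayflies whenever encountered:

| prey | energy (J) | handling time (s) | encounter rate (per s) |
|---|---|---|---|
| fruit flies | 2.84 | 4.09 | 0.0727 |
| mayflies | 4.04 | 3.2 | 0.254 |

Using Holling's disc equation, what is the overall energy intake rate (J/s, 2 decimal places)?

R = Σλ_iE_i / (1 + Σλ_ih_i)
Numerator: 0.0727×2.84 + 0.254×4.04 = 1.233
Denominator: 1 + 0.0727×4.09 + 0.254×3.2 = 2.11
R = 1.233/2.11 = 0.5841 J/s

0.58 J/s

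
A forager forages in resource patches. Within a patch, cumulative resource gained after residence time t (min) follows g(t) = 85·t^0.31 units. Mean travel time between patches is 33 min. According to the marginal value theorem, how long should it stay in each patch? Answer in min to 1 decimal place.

14.8 min

Maximise g(t)/(T+t): set derivative to zero → g'(t)(T+t) = g(t).
g'(t) = 0.31·85·t^-0.69. Setting 0.31·85·t^-0.69 = 85·t^0.31/(33+t) gives 0.31(33+t) = t, so 0.69·t = 0.31×33.
t* = 0.31×33/0.69 = 14.83 min.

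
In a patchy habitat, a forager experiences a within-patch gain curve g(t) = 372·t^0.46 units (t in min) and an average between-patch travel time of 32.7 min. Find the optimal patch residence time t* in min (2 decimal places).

Maximise g(t)/(T+t): set derivative to zero → g'(t)(T+t) = g(t).
g'(t) = 0.46·372·t^-0.54. Setting 0.46·372·t^-0.54 = 372·t^0.46/(32.7+t) gives 0.46(32.7+t) = t, so 0.54·t = 0.46×32.7.
t* = 0.46×32.7/0.54 = 27.86 min.

27.86 min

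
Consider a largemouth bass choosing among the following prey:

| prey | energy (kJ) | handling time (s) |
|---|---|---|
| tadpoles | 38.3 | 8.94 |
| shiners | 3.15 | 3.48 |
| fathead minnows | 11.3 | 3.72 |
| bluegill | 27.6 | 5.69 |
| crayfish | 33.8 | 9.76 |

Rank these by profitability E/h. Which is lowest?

shiners

In descending order of E/h:
bluegill: 27.6/5.69 = 4.85 kJ/s
tadpoles: 38.3/8.94 = 4.28 kJ/s
crayfish: 33.8/9.76 = 3.46 kJ/s
fathead minnows: 11.3/3.72 = 3.04 kJ/s
shiners: 3.15/3.48 = 0.905 kJ/s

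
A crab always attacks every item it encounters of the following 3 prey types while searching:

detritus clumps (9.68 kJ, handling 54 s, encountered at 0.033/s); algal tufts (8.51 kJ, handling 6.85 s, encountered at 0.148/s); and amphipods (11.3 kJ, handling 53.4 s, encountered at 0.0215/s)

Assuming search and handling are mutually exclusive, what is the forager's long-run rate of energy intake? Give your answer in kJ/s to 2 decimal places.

R = Σλ_iE_i / (1 + Σλ_ih_i)
Numerator: 0.033×9.68 + 0.148×8.51 + 0.0215×11.3 = 1.822
Denominator: 1 + 0.033×54 + 0.148×6.85 + 0.0215×53.4 = 4.944
R = 1.822/4.944 = 0.3685 kJ/s

0.37 kJ/s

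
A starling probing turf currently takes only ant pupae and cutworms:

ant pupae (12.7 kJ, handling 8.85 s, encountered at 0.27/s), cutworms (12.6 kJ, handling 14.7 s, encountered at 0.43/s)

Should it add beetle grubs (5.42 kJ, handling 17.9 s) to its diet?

On ant pupae and cutworms alone, R = ΣλE/(1+Σλh) = 8.847/9.71 = 0.9111 kJ/s.
Profitability of beetle grubs: 5.42/17.9 = 0.3028 kJ/s.
0.3028 < 0.9111, so adding beetle grubs would lower the average — exclude it.

No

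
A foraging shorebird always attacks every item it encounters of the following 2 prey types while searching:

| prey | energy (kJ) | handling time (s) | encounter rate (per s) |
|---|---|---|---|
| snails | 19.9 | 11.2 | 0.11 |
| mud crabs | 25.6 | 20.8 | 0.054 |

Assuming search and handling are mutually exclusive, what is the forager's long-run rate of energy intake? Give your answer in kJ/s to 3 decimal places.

R = (0.11×19.9 + 0.054×25.6) / (1 + 0.11×11.2 + 0.054×20.8) = 3.571/3.355 = 1.064 kJ/s.

1.064 kJ/s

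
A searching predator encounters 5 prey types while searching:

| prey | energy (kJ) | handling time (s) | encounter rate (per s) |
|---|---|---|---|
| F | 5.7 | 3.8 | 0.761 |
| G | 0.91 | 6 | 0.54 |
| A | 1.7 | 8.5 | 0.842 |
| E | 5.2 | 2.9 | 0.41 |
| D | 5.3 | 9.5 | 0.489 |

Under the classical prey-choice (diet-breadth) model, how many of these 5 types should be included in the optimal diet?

Rank by E/h (kJ/s): E 1.79, F 1.5, D 0.558, A 0.2, G 0.152. Include each in turn until the next type's E/h falls below the running intake rate.
Rate on top 1: 0.974. F: 1.5 > 0.974 → include.
Rate on top 2: 1.273. D: 0.558 < 1.273 → exclude; stop.
Optimal diet: E, F — 2 of 5 types.

2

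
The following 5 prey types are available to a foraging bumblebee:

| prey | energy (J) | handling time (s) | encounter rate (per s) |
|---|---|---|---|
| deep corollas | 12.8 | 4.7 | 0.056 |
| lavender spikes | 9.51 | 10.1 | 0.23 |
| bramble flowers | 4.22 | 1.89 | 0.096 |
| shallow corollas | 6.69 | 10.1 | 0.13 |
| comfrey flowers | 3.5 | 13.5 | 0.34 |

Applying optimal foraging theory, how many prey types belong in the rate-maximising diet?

3

Rank by E/h (J/s): deep corollas 2.72, bramble flowers 2.23, lavender spikes 0.942, shallow corollas 0.662, comfrey flowers 0.259. Include each in turn until the next type's E/h falls below the running intake rate.
Rate on top 1: 0.5674. bramble flowers: 2.23 > 0.5674 → include.
Rate on top 2: 0.7766. lavender spikes: 0.942 > 0.7766 → include.
Rate on top 3: 0.8783. shallow corollas: 0.662 < 0.8783 → exclude; stop.
Optimal diet: deep corollas, bramble flowers, lavender spikes — 3 of 5 types.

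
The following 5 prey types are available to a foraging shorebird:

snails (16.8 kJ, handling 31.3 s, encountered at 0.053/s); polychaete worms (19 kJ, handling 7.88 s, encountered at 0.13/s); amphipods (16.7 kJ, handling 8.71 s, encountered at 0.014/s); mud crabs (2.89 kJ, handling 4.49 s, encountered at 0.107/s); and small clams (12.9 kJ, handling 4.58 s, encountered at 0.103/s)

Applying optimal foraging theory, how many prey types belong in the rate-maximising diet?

3

E/h in descending order: small clams 2.82, polychaete worms 2.41, amphipods 1.92, mud crabs 0.644, snails 0.537 kJ/s. The optimal diet is the largest prefix of this list for which every included type satisfies E_i/h_i > R on the types above it.
Rate on top 1: 0.9028. polychaete worms: 2.41 > 0.9028 → include.
Rate on top 2: 1.522. amphipods: 1.92 > 1.522 → include.
Rate on top 3: 1.54. mud crabs: 0.644 < 1.54 → exclude; stop.
Optimal diet: small clams, polychaete worms, amphipods — 3 of 5 types.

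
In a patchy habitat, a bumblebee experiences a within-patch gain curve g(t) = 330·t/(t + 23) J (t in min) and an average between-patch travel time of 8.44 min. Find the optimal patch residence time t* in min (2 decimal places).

By the marginal value theorem, leave when the instantaneous gain rate g'(t) equals the habitat-wide average g(t)/(T + t).
g'(t) = 330·23/(t + 23)². Setting 330·23/(t+23)² = 330t/[(t+23)(8.44+t)] gives 23(8.44+t) = t(t+23), so t² = 23×8.44 = 194.1.
t* = √194.1 = 13.93 min.

13.93 min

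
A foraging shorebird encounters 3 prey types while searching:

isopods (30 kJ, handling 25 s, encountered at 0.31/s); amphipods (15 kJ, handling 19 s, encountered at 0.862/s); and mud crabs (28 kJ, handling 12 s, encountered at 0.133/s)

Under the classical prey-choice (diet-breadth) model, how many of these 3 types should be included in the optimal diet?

E/h in descending order: mud crabs 2.33, isopods 1.2, amphipods 0.789 kJ/s. The optimal diet is the largest prefix of this list for which every included type satisfies E_i/h_i > R on the types above it.
Rate on top 1: 1.435. isopods: 1.2 < 1.435 → exclude; stop.
Optimal diet: mud crabs — 1 of 3 types.

1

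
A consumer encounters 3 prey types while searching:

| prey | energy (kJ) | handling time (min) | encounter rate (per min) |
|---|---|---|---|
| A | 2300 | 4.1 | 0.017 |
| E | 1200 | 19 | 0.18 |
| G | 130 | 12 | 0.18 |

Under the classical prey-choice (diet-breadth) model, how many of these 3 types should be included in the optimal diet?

E/h in descending order: A 561, E 63.2, G 10.8 kJ/min. The optimal diet is the largest prefix of this list for which every included type satisfies E_i/h_i > R on the types above it.
Rate on top 1: 36.55. E: 63.2 > 36.55 → include.
Rate on top 2: 56.82. G: 10.8 < 56.82 → exclude; stop.
Optimal diet: A, E — 2 of 3 types.

2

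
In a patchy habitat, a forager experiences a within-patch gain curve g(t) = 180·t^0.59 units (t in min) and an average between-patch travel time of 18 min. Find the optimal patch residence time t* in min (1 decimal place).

25.9 min

By the marginal value theorem, leave when the instantaneous gain rate g'(t) equals the habitat-wide average g(t)/(T + t).
g'(t) = 0.59·180·t^-0.41. Setting 0.59·180·t^-0.41 = 180·t^0.59/(18+t) gives 0.59(18+t) = t, so 0.41·t = 0.59×18.
t* = 0.59×18/0.41 = 25.9 min.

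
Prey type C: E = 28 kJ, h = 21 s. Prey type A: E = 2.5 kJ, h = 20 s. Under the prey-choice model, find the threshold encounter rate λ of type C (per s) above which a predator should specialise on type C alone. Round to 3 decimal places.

0.005 per s

Drop type A once their profitability E₂/h₂ falls below the rate achievable on type C alone: E₂/h₂ = λE₁/(1 + λh₁).
Solve for λ: λE₁h₂ = E₂(1 + λh₁) → λ(E₁h₂ − E₂h₁) = E₂ → λ = E₂/(E₁h₂ − E₂h₁).
λ = 2.5/(28×20 − 2.5×21) = 2.5/507.5 = 0.004926 per s.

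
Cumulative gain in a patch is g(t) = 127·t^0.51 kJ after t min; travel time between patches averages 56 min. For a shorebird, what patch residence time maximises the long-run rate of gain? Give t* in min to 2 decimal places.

By the marginal value theorem, leave when the instantaneous gain rate g'(t) equals the habitat-wide average g(t)/(T + t).
g'(t) = 0.51·127·t^-0.49. Setting 0.51·127·t^-0.49 = 127·t^0.51/(56+t) gives 0.51(56+t) = t, so 0.49·t = 0.51×56.
t* = 0.51×56/0.49 = 58.29 min.

58.29 min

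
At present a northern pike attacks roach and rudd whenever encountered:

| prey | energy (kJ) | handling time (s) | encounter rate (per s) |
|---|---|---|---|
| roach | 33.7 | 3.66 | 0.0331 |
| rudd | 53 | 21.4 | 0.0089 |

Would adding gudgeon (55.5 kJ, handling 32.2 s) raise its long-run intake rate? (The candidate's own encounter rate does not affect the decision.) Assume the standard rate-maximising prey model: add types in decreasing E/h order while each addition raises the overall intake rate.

On roach and rudd alone, R = ΣλE/(1+Σλh) = 1.587/1.312 = 1.21 kJ/s.
gudgeon: E/h = 55.5/32.2 = 1.724 kJ/s.
1.724 > 1.21, so adding gudgeon raises the average — include it.

Yes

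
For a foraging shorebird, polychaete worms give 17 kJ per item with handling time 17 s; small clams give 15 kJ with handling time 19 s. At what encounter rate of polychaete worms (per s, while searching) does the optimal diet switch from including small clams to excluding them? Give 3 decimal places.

At the threshold, the rate on polychaete worms alone equals the profitability of small clams: λ·17/(1 + λ·17) = 15/19 = 0.7895.
Rearranging, λ(17 − 0.7895×17) = 0.7895, so λ = 0.7895/3.579 = 0.2206 per s.

0.221 per s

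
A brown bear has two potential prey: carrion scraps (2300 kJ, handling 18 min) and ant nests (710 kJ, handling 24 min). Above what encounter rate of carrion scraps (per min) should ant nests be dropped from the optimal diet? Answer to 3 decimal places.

0.017 per min

At the threshold, the rate on carrion scraps alone equals the profitability of ant nests: λ·2300/(1 + λ·18) = 710/24 = 29.58.
Rearranging, λ(2300 − 29.58×18) = 29.58, so λ = 29.58/1768 = 0.01674 per min.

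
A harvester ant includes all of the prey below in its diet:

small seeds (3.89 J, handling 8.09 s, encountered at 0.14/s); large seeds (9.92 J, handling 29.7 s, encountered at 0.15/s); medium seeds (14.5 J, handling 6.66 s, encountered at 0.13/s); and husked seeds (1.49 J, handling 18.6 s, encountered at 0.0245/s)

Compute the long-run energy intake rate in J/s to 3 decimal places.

Energy encountered per unit search time: 0.14×3.89 + 0.15×9.92 + 0.13×14.5 + 0.0245×1.49 = 3.954 J/s.
Handling time per unit search time: 0.14×8.09 + 0.15×29.7 + 0.13×6.66 + 0.0245×18.6 = 6.909.
Rate = 3.954/(1 + 6.909) = 0.4999 J/s.

0.500 J/s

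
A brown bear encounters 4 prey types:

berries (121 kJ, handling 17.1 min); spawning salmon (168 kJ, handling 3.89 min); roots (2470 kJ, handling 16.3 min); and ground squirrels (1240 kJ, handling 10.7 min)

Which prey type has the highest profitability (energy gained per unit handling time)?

roots

In descending order of E/h:
roots: 2470/16.3 = 152 kJ/min
ground squirrels: 1240/10.7 = 116 kJ/min
spawning salmon: 168/3.89 = 43.2 kJ/min
berries: 121/17.1 = 7.08 kJ/min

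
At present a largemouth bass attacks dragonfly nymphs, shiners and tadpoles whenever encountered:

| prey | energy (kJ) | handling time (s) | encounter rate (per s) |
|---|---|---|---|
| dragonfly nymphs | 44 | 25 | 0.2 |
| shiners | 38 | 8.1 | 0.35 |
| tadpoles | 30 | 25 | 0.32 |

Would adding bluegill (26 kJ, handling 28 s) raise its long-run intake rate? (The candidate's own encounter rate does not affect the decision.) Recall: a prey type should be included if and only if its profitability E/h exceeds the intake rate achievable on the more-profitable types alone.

Current rate: (0.2×44 + 0.35×38 + 0.32×30)/(1 + 0.2×25 + 0.35×8.1 + 0.32×25) = 1.883 kJ/s.
bluegill: E/h = 26/28 = 0.9286 kJ/s.
Since 0.9286 < R, time spent handling bluegill is better spent searching.

No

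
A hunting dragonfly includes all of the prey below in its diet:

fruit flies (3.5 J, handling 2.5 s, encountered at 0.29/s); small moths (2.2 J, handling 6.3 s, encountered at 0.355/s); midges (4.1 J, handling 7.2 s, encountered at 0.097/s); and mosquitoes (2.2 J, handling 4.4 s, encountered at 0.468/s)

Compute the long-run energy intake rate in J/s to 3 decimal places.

Energy encountered per unit search time: 0.29×3.5 + 0.355×2.2 + 0.097×4.1 + 0.468×2.2 = 3.223 J/s.
Handling time per unit search time: 0.29×2.5 + 0.355×6.3 + 0.097×7.2 + 0.468×4.4 = 5.719.
Rate = 3.223/(1 + 5.719) = 0.4797 J/s.

0.480 J/s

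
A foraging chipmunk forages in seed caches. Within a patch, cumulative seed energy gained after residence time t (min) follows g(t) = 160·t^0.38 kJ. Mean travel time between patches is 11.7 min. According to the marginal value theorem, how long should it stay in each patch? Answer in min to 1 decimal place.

7.2 min

By the marginal value theorem, leave when the instantaneous gain rate g'(t) equals the habitat-wide average g(t)/(T + t).
g'(t) = 0.38·160·t^-0.62. Setting 0.38·160·t^-0.62 = 160·t^0.38/(11.7+t) gives 0.38(11.7+t) = t, so 0.62·t = 0.38×11.7.
t* = 0.38×11.7/0.62 = 7.171 min.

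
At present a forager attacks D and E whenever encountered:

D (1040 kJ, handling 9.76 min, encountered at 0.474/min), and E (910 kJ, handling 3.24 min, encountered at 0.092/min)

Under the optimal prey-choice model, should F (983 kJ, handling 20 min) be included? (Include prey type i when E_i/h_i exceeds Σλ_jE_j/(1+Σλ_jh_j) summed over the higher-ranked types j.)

No

Current rate: (0.474×1040 + 0.092×910)/(1 + 0.474×9.76 + 0.092×3.24) = 97.34 kJ/min.
F: E/h = 983/20 = 49.15 kJ/min.
Since 49.15 < R, time spent handling F is better spent searching.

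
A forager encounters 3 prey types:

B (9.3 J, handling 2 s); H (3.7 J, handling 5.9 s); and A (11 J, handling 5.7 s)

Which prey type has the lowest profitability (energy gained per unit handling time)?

H

In descending order of E/h:
B: 9.3/2 = 4.65 J/s
A: 11/5.7 = 1.93 J/s
H: 3.7/5.9 = 0.627 J/s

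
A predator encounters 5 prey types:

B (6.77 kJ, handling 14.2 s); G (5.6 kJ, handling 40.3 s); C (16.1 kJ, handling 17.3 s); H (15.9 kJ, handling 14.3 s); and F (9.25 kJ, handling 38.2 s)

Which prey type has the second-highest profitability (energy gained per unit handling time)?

C

In descending order of E/h:
H: 15.9/14.3 = 1.11 kJ/s
C: 16.1/17.3 = 0.931 kJ/s
B: 6.77/14.2 = 0.477 kJ/s
F: 9.25/38.2 = 0.242 kJ/s
G: 5.6/40.3 = 0.139 kJ/s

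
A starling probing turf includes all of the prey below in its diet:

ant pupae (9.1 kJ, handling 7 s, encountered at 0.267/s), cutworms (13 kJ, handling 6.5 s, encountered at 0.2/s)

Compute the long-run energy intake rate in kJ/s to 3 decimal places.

Energy encountered per unit search time: 0.267×9.1 + 0.2×13 = 5.03 kJ/s.
Handling time per unit search time: 0.267×7 + 0.2×6.5 = 3.169.
Rate = 5.03/(1 + 3.169) = 1.206 kJ/s.

1.206 kJ/s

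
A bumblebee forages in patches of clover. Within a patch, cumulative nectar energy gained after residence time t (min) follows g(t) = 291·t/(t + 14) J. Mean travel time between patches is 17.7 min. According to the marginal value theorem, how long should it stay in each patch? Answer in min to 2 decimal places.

15.74 min

By the marginal value theorem, leave when the instantaneous gain rate g'(t) equals the habitat-wide average g(t)/(T + t).
g'(t) = 291·14/(t + 14)². Setting 291·14/(t+14)² = 291t/[(t+14)(17.7+t)] gives 14(17.7+t) = t(t+14), so t² = 14×17.7 = 247.8.
t* = √247.8 = 15.74 min.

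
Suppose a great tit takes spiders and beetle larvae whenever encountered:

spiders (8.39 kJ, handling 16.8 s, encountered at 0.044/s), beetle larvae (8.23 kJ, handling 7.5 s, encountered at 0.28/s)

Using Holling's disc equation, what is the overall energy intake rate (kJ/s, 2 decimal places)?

R = (0.044×8.39 + 0.28×8.23) / (1 + 0.044×16.8 + 0.28×7.5) = 2.674/3.839 = 0.6964 kJ/s.

0.70 kJ/s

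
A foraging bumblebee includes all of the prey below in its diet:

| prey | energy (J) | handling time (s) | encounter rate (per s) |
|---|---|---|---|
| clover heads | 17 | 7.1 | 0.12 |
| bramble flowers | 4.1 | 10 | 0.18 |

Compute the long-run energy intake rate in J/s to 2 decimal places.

R = (0.12×17 + 0.18×4.1) / (1 + 0.12×7.1 + 0.18×10) = 2.778/3.652 = 0.7607 J/s.

0.76 J/s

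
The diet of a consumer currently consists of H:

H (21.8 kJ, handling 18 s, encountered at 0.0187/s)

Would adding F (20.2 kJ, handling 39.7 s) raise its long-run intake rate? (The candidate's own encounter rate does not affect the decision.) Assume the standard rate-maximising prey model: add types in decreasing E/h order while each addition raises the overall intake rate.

Current rate: (0.0187×21.8)/(1 + 0.0187×18) = 0.305 kJ/s.
F: E/h = 20.2/39.7 = 0.5088 kJ/s.
0.5088 > 0.305, so adding F raises the average — include it.

Yes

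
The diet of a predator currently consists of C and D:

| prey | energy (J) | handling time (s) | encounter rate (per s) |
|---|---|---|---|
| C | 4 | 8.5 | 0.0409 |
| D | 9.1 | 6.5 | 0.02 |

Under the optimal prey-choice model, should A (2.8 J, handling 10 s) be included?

Yes

Intake rate on the current diet: R = (0.0409×4 + 0.02×9.1) / (1 + 0.0409×8.5 + 0.02×6.5) = 0.3456/1.478 = 0.2339 J/s.
A: E/h = 2.8/10 = 0.28 J/s.
0.28 > 0.2339, so adding A raises the average — include it.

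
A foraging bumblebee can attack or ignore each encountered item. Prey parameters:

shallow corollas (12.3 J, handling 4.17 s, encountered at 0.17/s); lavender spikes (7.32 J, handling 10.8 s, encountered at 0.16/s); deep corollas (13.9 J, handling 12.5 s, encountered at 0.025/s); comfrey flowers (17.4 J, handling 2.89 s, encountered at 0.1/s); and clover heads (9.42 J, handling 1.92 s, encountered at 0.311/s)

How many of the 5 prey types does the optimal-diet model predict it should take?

3

E/h in descending order: comfrey flowers 6.02, clover heads 4.91, shallow corollas 2.95, deep corollas 1.11, lavender spikes 0.678 J/s. The optimal diet is the largest prefix of this list for which every included type satisfies E_i/h_i > R on the types above it.
Rate on top 1: 1.35. clover heads: 4.91 > 1.35 → include.
Rate on top 2: 2.476. shallow corollas: 2.95 > 2.476 → include.
Rate on top 3: 2.605. deep corollas: 1.11 < 2.605 → exclude; stop.
Optimal diet: comfrey flowers, clover heads, shallow corollas — 3 of 5 types.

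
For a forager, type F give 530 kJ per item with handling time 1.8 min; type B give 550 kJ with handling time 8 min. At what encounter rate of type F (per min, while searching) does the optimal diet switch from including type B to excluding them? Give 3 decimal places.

0.169 per min

At the threshold, the rate on type F alone equals the profitability of type B: λ·530/(1 + λ·1.8) = 550/8 = 68.75.
Rearranging, λ(530 − 68.75×1.8) = 68.75, so λ = 68.75/406.2 = 0.1692 per min.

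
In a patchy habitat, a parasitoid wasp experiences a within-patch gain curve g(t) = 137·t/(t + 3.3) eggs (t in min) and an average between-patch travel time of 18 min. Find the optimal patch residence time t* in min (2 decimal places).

Optimal t* satisfies g'(t*) = g(t*)/(T + t*).
g'(t) = 137·3.3/(t + 3.3)². Setting 137·3.3/(t+3.3)² = 137t/[(t+3.3)(18+t)] gives 3.3(18+t) = t(t+3.3), so t² = 3.3×18 = 59.4.
t* = √59.4 = 7.707 min.

7.71 min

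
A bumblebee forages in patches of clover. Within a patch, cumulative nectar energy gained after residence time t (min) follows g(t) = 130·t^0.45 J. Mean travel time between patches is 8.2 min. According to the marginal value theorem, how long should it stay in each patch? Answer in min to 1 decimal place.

6.7 min

Optimal t* satisfies g'(t*) = g(t*)/(T + t*).
g'(t) = 0.45·130·t^-0.55. Setting 0.45·130·t^-0.55 = 130·t^0.45/(8.2+t) gives 0.45(8.2+t) = t, so 0.55·t = 0.45×8.2.
t* = 0.45×8.2/0.55 = 6.709 min.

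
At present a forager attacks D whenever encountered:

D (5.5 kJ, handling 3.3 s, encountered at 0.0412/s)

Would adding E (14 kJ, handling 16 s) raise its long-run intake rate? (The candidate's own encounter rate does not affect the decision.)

Current rate: (0.0412×5.5)/(1 + 0.0412×3.3) = 0.1995 kJ/s.
E: E/h = 14/16 = 0.875 kJ/s.
Since 0.875 > R, including E increases the long-run rate.

Yes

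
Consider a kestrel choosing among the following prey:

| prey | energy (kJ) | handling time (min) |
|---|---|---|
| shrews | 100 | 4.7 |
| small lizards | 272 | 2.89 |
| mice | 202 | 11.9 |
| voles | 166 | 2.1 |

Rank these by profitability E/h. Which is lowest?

mice

Profitability E/h (kJ/min): shrews = 100/4.7 = 21.3, small lizards = 272/2.89 = 94.1, mice = 202/11.9 = 17, voles = 166/2.1 = 79.
Ranked: small lizards > voles > shrews > mice.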